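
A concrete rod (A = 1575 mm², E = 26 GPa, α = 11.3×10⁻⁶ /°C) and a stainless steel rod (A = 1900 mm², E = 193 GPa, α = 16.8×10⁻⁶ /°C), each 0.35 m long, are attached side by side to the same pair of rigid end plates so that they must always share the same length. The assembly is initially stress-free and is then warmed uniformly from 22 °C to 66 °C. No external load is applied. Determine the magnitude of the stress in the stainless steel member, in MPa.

Both members must finish at the same length. With the larger α, the stainless steel tends to over-expand; the plates restrain it, putting the stainless steel in compression and the concrete in tension. With no external load the two internal forces are equal and opposite, magnitude P.
Equating the net (thermal + elastic) strains gives |α₁ − α₂|·ΔT = P·[1/(A₁E₁) + 1/(A₂E₂)].
|α₁ − α₂|·ΔT = 5.5×10⁻⁶ × 44 = 0.000242.
1/(A₁E₁) + 1/(A₂E₂) = 1/(1575×26×10³) + 1/(1900×193×10³) = 2.715×10⁻⁸ N⁻¹.
P = 0.000242 / 2.715×10⁻⁸ = 8914 N = 8.914 kN.
σ_{stainless steel} = P/A₂ = 8914/1900 = 4.692 MPa, compressive.

σ ≈ 4.69 MPa (compressive)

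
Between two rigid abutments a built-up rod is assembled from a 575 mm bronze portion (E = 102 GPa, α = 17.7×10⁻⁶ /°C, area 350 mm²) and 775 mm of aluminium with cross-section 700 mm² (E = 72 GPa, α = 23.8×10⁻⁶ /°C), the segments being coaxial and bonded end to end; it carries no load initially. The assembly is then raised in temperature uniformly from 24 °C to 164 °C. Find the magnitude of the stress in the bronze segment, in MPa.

σ ≈ 364 MPa (compressive)

If the supports were absent, the total length change would be Σ αᵢΔT Lᵢ = 17.7×10⁻⁶×140×575 + 23.8×10⁻⁶×140×775 = 4.007 mm.
The rigid supports impose zero overall length change; the single axial force P common to all segments must satisfy P Σ Lᵢ/(AᵢEᵢ) = δ_free.
Σ Lᵢ/(AᵢEᵢ) = 575/(350×102×10³) + 775/(700×72×10³) = 3.148×10⁻⁵ mm/N.
P = 4.007 / 3.148×10⁻⁵ = 127300 N = 127.3 kN, compressive.
σ_{bronze} = P / A = 127300 / 350 = 363.7 MPa.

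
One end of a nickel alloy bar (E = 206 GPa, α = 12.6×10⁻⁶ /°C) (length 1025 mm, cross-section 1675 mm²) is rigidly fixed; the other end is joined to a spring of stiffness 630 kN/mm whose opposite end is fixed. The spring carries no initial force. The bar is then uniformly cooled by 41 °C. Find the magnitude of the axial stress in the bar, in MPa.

The unrestrained thermal change is αΔT L = 12.6×10⁻⁶ × 41 × 1025 = 0.5295 mm.
Let P be the tensile force in the spring. The bar extends elastically by PL/(AE) and the spring stretches by P/k; together these equal δ_free.
So P = δ_free / [L/(AE) + 1/k] = 0.5295 / [ 1025/(1675×206×10³) + 1/(630×10³) ].
P = 0.5295 / 4.558×10⁻⁶ = 116200 N.
σ = P/A = 116200/1675 = 69.36 MPa.

σ ≈ 69.4 MPa (tensile)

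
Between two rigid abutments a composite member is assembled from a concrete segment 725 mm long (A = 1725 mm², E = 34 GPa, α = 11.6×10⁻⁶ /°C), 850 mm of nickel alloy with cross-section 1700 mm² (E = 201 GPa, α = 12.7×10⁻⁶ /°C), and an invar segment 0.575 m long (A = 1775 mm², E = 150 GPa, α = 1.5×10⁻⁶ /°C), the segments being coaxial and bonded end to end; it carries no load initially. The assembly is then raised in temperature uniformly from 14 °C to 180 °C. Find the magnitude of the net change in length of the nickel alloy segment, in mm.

|ΔL| ≈ 1.3 mm

Free thermal expansion of the whole bar: Σ αᵢΔT Lᵢ = 11.6×10⁻⁶×166×725 + 12.7×10⁻⁶×166×850 + 1.5×10⁻⁶×166×575 = 3.331 mm.
The rigid supports impose zero overall length change; the single axial force P common to all segments must satisfy P Σ Lᵢ/(AᵢEᵢ) = δ_free.
The series flexibility is Σ Lᵢ/(AᵢEᵢ) = 725/(1725×34×10³) + 850/(1700×201×10³) + 575/(1775×150×10³) = 1.701×10⁻⁵ mm/N.
So P = 3.331 / 1.701×10⁻⁵ = 195.9 kN, compressive.
For the nickel alloy segment, free thermal change = 12.7×10⁻⁶×166×850 = 1.792 mm and elastic change from P = 195900×850/(1700×201×10³) = 0.4872 mm; these oppose, so the net change is 1.3 mm (segment lengthens).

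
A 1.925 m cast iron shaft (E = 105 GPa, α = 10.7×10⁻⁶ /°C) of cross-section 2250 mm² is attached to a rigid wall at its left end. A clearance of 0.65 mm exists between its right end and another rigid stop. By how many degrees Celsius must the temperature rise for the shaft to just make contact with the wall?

ΔT ≈ 31.6 °C

Contact occurs when the free expansion equals the gap: αΔT L = 0.65 mm.
So ΔT = g/(αL) = 0.65/(10.7×10⁻⁶ × 1925) = 31.56 °C.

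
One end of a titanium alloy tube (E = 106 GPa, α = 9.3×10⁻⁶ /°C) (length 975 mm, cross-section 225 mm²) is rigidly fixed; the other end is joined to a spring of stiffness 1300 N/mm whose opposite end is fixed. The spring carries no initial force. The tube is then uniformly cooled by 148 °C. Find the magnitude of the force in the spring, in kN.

P ≈ 1.66 kN

The unrestrained thermal change is αΔT L = 9.3×10⁻⁶ × 148 × 975 = 1.342 mm.
Let P be the tensile force in the spring. The tube extends elastically by PL/(AE) and the spring stretches by P/k; together these equal δ_free.
P [ L/(AE) + 1/k ] = δ_free → P [ 975/(225×106×10³) + 1/(1300) ] = 1.342.
P = 1.342 / 0.0008101 = 1657 N.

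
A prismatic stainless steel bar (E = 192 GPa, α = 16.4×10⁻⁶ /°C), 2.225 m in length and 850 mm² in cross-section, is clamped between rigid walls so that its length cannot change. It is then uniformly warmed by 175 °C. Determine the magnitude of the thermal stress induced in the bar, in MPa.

Because both ends are immovable the net strain is zero, and the suppressed thermal strain is αΔT = 16.4×10⁻⁶ × 175 = 2870×10⁻⁶.
σ = EαΔT = 192×10³ × 16.4×10⁻⁶ × 175 = 551 MPa (compressive; the bar is trying to expand).

σ ≈ 551 MPa (compressive)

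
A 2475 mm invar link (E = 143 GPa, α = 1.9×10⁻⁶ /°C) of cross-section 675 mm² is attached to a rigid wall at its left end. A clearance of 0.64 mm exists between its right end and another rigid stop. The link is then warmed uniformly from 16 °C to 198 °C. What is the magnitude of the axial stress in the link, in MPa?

Unrestrained expansion: δ_free = αΔT L = 1.9×10⁻⁶ × 182 × 2475 = 0.8559 mm.
After closing the 0.64 mm clearance, 0.8559 − 0.64 = 0.2159 mm of expansion remains to be suppressed by the wall.
That suppressed elongation corresponds to σ = E·Δ/L = 143×10³ × 0.2159/2475 = 12.47 MPa.

σ ≈ 12.5 MPa (compressive)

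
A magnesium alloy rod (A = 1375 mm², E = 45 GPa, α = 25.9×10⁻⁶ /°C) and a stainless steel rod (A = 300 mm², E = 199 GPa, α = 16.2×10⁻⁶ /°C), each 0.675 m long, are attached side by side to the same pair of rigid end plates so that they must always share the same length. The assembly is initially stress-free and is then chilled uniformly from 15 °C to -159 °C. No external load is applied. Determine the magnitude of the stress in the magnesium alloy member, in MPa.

Both members must finish at the same length. With the larger α, the magnesium alloy tends to over-contract; the plates restrain it, putting the magnesium alloy in tension and the stainless steel in compression. With no external load the two internal forces are equal and opposite, magnitude P.
Equating the net (thermal + elastic) strains gives |α₁ − α₂|·ΔT = P·[1/(A₁E₁) + 1/(A₂E₂)].
|α₁ − α₂|·ΔT = 9.7×10⁻⁶ × 174 = 0.001688.
1/(A₁E₁) + 1/(A₂E₂) = 1/(1375×45×10³) + 1/(300×199×10³) = 3.291×10⁻⁸ N⁻¹.
So P = 0.001688 / 3.291×10⁻⁸ = 51.28 kN.
σ_{magnesium alloy} = P/A₁ = 51280/1375 = 37.3 MPa, tensile.

σ ≈ 37.3 MPa (tensile)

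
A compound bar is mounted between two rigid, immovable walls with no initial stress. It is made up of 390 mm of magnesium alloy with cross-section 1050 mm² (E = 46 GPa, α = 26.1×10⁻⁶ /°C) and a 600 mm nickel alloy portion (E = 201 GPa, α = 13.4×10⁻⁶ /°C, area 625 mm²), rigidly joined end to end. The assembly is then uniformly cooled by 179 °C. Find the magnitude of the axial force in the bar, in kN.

With the walls removed the bar would change length by δ_free = Σ αᵢΔT Lᵢ = 26.1×10⁻⁶×179×390 + 13.4×10⁻⁶×179×600 = 3.261 mm.
The walls prevent any net length change, so an axial force P (same in every segment) develops. Compatibility: P · Σ Lᵢ/(AᵢEᵢ) = δ_free.
The series flexibility is Σ Lᵢ/(AᵢEᵢ) = 390/(1050×46×10³) + 600/(625×201×10³) = 1.285×10⁻⁵ mm/N.
So P = 3.261 / 1.285×10⁻⁵ = 253.8 kN, tensile.

P ≈ 254 kN (tensile)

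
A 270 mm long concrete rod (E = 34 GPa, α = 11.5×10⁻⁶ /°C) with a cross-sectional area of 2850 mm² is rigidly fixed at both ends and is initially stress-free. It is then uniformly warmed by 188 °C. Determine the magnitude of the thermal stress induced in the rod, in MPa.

With length fixed, the mechanical strain must cancel the thermal strain αΔT = 11.5×10⁻⁶ × 188 = 2162×10⁻⁶.
The stress required to suppress this strain is σ = Eε = 34×10³ × 2162×10⁻⁶ = 73.51 MPa, compressive since the rod is trying to expand.

σ ≈ 73.5 MPa (compressive)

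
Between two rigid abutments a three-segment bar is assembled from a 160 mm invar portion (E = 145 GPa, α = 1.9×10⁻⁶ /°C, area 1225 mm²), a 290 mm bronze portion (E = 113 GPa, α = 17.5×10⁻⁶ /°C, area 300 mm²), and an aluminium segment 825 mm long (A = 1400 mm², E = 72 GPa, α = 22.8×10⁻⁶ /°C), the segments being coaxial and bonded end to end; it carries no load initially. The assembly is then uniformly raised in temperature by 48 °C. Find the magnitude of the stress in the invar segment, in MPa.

If the supports were absent, the total length change would be Σ αᵢΔT Lᵢ = 1.9×10⁻⁶×48×160 + 17.5×10⁻⁶×48×290 + 22.8×10⁻⁶×48×825 = 1.161 mm.
The walls prevent any net length change, so an axial force P (same in every segment) develops. Compatibility: P · Σ Lᵢ/(AᵢEᵢ) = δ_free.
The series flexibility is Σ Lᵢ/(AᵢEᵢ) = 160/(1225×145×10³) + 290/(300×113×10³) + 825/(1400×72×10³) = 1.764×10⁻⁵ mm/N.
P = 1.161 / 1.764×10⁻⁵ = 65820 N = 65.82 kN, compressive.
σ_{invar} = P / A = 65820 / 1225 = 53.73 MPa.

σ ≈ 53.7 MPa (compressive)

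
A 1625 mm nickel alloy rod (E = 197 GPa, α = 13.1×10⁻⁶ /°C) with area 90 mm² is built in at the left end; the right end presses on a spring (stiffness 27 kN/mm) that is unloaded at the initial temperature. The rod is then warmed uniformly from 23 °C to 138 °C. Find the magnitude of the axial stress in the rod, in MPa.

σ ≈ 211 MPa (compressive)

If the spring were absent the rod would lengthen by αΔT L = 13.1×10⁻⁶ × 115 × 1625 = 2.448 mm.
Let P be the compressive force at the spring. The rod shortens elastically by PL/(AE) and the spring compresses by P/k; together these equal δ_free.
P [ L/(AE) + 1/k ] = δ_free → P [ 1625/(90×197×10³) + 1/(27×10³) ] = 2.448.
P = 2.448 / 0.0001287 = 19020 N.
σ = P/A = 19020/90 = 211.4 MPa.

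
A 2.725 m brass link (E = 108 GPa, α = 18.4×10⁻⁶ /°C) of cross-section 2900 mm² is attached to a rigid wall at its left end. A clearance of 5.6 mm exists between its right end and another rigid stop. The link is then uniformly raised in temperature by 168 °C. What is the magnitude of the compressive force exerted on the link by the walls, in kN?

P ≈ 325 kN

If the wall were absent the link would grow by αΔT L = 18.4×10⁻⁶ × 168 × 2725 = 8.424 mm.
This exceeds the 5.6 mm gap, so the wall pushes back. The portion of expansion that must be recovered elastically is δ_free − gap = 8.424 − 5.6 = 2.824 mm.
That suppressed elongation corresponds to σ = E·Δ/L = 108×10³ × 2.824/2725 = 111.9 MPa.
Force on the wall = σA = 111.9 × 2900 mm² = 324.5 kN.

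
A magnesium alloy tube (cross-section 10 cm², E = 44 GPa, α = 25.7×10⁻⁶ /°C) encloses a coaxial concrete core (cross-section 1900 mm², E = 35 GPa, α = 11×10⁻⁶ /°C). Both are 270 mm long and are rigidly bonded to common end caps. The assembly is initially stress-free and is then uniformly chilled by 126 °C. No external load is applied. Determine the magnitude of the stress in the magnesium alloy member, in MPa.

σ ≈ 49 MPa (tensile)

Equilibrium of a rigid end plate with no external load gives equal and opposite internal forces ±P in the two members. Since α_{magnesium alloy} > α_{concrete}, cooling drives the magnesium alloy into tension and the concrete into compression.
Setting the final lengths equal and cancelling L: (α₁ − α₂)ΔT = P/(A₁E₁) + P/(A₂E₂).
|α₁ − α₂|·ΔT = 14.7×10⁻⁶ × 126 = 0.001852.
1/(A₁E₁) + 1/(A₂E₂) = 1/(1000×44×10³) + 1/(1900×35×10³) = 3.776×10⁻⁸ N⁻¹.
So P = 0.001852 / 3.776×10⁻⁸ = 49.05 kN.
σ_{magnesium alloy} = P/A₁ = 49050/1000 = 49.05 MPa, tensile.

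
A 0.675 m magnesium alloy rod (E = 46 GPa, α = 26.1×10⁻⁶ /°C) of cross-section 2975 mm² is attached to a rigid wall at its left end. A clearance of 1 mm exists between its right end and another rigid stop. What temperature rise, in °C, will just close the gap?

ΔT ≈ 56.8 °C

The gap closes when αΔT L = 1 mm, since the rod is still unstressed at that instant.
ΔT = 1 / (26.1×10⁻⁶ × 675) = 56.76 °C.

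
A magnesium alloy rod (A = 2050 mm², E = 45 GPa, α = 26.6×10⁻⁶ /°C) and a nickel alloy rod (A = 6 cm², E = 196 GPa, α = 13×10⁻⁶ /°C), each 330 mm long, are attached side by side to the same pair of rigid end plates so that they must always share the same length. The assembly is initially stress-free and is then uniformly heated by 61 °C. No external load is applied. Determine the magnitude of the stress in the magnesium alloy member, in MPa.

σ ≈ 20.9 MPa (compressive)

The magnesium alloy has the larger α, so on heating it would change length more than the nickel alloy if both were free. The rigid plates force a common final length, so the magnesium alloy is put into compression and the nickel alloy into tension, with equal and opposite forces P (no external load).
Compatibility of the two members (thermal + elastic change equal): (α₁ − α₂)ΔT = P·[1/(A₁E₁) + 1/(A₂E₂)].
|α₁ − α₂|·ΔT = 13.6×10⁻⁶ × 61 = 0.0008296.
1/(A₁E₁) + 1/(A₂E₂) = 1/(2050×45×10³) + 1/(600×196×10³) = 1.934×10⁻⁸ N⁻¹.
P = 0.0008296 / 1.934×10⁻⁸ = 42890 N = 42.89 kN.
σ_{magnesium alloy} = P/A₁ = 42890/2050 = 20.92 MPa, compressive.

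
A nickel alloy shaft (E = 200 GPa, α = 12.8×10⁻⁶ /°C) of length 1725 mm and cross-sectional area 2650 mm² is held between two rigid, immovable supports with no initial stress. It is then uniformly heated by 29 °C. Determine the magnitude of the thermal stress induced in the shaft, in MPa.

σ ≈ 74.2 MPa (compressive)

The supports are rigid, so the total axial strain is zero. The restrained thermal strain is ε = αΔT = 12.8×10⁻⁶ × 29 = 371.2×10⁻⁶.
The stress required to suppress this strain is σ = Eε = 200×10³ × 371.2×10⁻⁶ = 74.24 MPa, compressive since the shaft is trying to expand.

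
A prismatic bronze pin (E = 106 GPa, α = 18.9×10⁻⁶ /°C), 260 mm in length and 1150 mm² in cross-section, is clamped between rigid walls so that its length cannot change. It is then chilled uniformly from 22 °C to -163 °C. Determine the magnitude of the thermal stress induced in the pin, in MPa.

σ ≈ 371 MPa (tensile)

The supports are rigid, so the total axial strain is zero. The restrained thermal strain is ε = αΔT = 18.9×10⁻⁶ × 185 = 3496.5×10⁻⁶.
Hence σ = E·αΔT = 106×10³ × 3496.5×10⁻⁶ = 370.6 MPa, tensile.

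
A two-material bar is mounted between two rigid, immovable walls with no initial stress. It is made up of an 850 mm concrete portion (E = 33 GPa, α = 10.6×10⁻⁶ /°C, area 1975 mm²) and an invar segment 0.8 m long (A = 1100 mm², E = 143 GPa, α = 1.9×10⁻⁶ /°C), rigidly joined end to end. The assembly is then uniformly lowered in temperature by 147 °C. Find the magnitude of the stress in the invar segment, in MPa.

Free thermal contraction of the whole bar: Σ αᵢΔT Lᵢ = 10.6×10⁻⁶×147×850 + 1.9×10⁻⁶×147×800 = 1.548 mm.
The walls prevent any net length change, so an axial force P (same in every segment) develops. Compatibility: P · Σ Lᵢ/(AᵢEᵢ) = δ_free.
Σ Lᵢ/(AᵢEᵢ) = 850/(1975×33×10³) + 800/(1100×143×10³) = 1.813×10⁻⁵ mm/N.
So P = 1.548 / 1.813×10⁻⁵ = 85.39 kN, tensile.
σ_{invar} = P / A = 85390 / 1100 = 77.63 MPa.

σ ≈ 77.6 MPa (tensile)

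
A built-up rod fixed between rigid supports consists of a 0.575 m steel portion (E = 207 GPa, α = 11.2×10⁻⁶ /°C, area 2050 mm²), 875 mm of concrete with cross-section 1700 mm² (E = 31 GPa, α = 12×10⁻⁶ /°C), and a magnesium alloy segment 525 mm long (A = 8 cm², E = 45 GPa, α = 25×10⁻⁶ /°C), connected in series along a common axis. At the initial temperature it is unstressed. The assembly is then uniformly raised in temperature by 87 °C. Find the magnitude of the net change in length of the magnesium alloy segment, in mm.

If the supports were absent, the total length change would be Σ αᵢΔT Lᵢ = 11.2×10⁻⁶×87×575 + 12×10⁻⁶×87×875 + 25×10⁻⁶×87×525 = 2.616 mm.
The walls prevent any net length change, so an axial force P (same in every segment) develops. Compatibility: P · Σ Lᵢ/(AᵢEᵢ) = δ_free.
The series flexibility is Σ Lᵢ/(AᵢEᵢ) = 575/(2050×207×10³) + 875/(1700×31×10³) + 525/(800×45×10³) = 3.254×10⁻⁵ mm/N.
So P = 2.616 / 3.254×10⁻⁵ = 80.38 kN, compressive.
For the magnesium alloy segment, free thermal change = 25×10⁻⁶×87×525 = 1.142 mm and elastic change from P = 80380×525/(800×45×10³) = 1.172 mm; these oppose, so the net change is 0.0303 mm (segment shortens).

|ΔL| ≈ 0.0303 mm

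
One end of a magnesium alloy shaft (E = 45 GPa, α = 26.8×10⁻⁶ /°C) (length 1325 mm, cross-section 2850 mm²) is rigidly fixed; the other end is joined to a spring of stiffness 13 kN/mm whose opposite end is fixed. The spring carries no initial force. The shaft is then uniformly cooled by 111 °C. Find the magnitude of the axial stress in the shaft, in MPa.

σ ≈ 15.9 MPa (tensile)

The unrestrained thermal change is αΔT L = 26.8×10⁻⁶ × 111 × 1325 = 3.942 mm.
With a force P in the spring, the elastic change of the shaft is PL/(AE) and that of the spring is P/k; compatibility requires their sum to equal δ_free.
P [ L/(AE) + 1/k ] = δ_free → P [ 1325/(2850×45×10³) + 1/(13×10³) ] = 3.942.
P = 3.942 / 8.725×10⁻⁵ = 45170 N.
σ = P/A = 45170/2850 = 15.85 MPa.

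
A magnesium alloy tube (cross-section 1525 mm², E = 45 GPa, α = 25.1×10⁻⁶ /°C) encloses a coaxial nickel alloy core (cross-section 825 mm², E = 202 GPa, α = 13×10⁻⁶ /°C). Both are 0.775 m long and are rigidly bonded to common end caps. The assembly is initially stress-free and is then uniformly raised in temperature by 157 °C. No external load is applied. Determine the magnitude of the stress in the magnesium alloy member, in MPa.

The magnesium alloy has the larger α, so on heating it would change length more than the nickel alloy if both were free. The rigid plates force a common final length, so the magnesium alloy is put into compression and the nickel alloy into tension, with equal and opposite forces P (no external load).
Setting the final lengths equal and cancelling L: (α₁ − α₂)ΔT = P/(A₁E₁) + P/(A₂E₂).
|α₁ − α₂|·ΔT = 12.1×10⁻⁶ × 157 = 0.0019.
1/(A₁E₁) + 1/(A₂E₂) = 1/(1525×45×10³) + 1/(825×202×10³) = 2.057×10⁻⁸ N⁻¹.
P = 0.0019 / 2.057×10⁻⁸ = 92340 N = 92.34 kN.
σ_{magnesium alloy} = P/A₁ = 92340/1525 = 60.55 MPa, compressive.

σ ≈ 60.6 MPa (compressive)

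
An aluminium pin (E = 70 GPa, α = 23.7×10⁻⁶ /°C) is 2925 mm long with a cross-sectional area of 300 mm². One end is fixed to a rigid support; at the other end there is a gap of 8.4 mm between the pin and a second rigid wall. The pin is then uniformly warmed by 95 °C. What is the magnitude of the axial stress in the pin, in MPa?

σ ≈ 0 MPa

Unrestrained expansion: δ_free = αΔT L = 23.7×10⁻⁶ × 95 × 2925 = 6.586 mm.
This is smaller than the 8.4 mm clearance, so the pin expands freely without reaching the stop — the stress is zero.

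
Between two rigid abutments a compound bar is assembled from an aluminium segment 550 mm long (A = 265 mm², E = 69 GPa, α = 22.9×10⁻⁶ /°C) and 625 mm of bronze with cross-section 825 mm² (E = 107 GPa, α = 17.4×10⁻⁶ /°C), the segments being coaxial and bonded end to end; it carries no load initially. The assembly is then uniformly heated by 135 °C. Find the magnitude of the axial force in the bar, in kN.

P ≈ 85.3 kN (compressive)

If the supports were absent, the total length change would be Σ αᵢΔT Lᵢ = 22.9×10⁻⁶×135×550 + 17.4×10⁻⁶×135×625 = 3.168 mm.
The walls prevent any net length change, so an axial force P (same in every segment) develops. Compatibility: P · Σ Lᵢ/(AᵢEᵢ) = δ_free.
Σ Lᵢ/(AᵢEᵢ) = 550/(265×69×10³) + 625/(825×107×10³) = 3.716×10⁻⁵ mm/N.
So P = 3.168 / 3.716×10⁻⁵ = 85.27 kN, compressive.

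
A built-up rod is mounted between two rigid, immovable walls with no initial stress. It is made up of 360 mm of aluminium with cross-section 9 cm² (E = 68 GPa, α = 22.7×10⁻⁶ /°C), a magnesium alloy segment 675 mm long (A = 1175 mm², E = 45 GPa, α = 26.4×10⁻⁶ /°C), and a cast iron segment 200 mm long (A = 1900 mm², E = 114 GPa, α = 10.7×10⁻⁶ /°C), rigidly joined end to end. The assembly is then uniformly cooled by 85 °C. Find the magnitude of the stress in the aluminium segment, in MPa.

σ ≈ 136 MPa (tensile)

With the walls removed the bar would change length by δ_free = Σ αᵢΔT Lᵢ = 22.7×10⁻⁶×85×360 + 26.4×10⁻⁶×85×675 + 10.7×10⁻⁶×85×200 = 2.391 mm.
Since the ends are fixed, an axial force P builds up, equal in every segment, with P · Σ Lᵢ/(AᵢEᵢ) = δ_free.
The series flexibility is Σ Lᵢ/(AᵢEᵢ) = 360/(900×68×10³) + 675/(1175×45×10³) + 200/(1900×114×10³) = 1.957×10⁻⁵ mm/N.
P = 2.391 / 1.957×10⁻⁵ = 122200 N = 122.2 kN, tensile.
σ_{aluminium} = P / A = 122200 / 900 = 135.8 MPa.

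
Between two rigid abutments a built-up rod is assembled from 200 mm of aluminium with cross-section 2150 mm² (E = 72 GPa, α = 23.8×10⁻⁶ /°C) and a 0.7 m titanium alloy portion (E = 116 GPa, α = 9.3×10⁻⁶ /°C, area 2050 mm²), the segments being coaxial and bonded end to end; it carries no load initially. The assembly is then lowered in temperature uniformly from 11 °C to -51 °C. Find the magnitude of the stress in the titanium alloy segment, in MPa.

σ ≈ 80.5 MPa (tensile)

With the walls removed the bar would change length by δ_free = Σ αᵢΔT Lᵢ = 23.8×10⁻⁶×62×200 + 9.3×10⁻⁶×62×700 = 0.6987 mm.
The rigid supports impose zero overall length change; the single axial force P common to all segments must satisfy P Σ Lᵢ/(AᵢEᵢ) = δ_free.
Σ Lᵢ/(AᵢEᵢ) = 200/(2150×72×10³) + 700/(2050×116×10³) = 4.236×10⁻⁶ mm/N.
So P = 0.6987 / 4.236×10⁻⁶ = 165 kN, tensile.
σ_{titanium alloy} = P / A = 165000 / 2050 = 80.47 MPa.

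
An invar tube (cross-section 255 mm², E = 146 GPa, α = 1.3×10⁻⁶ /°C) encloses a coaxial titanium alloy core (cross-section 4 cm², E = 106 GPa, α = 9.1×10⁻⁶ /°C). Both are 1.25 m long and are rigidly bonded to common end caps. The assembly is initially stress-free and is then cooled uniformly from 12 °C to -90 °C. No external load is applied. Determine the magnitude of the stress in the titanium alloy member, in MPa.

σ ≈ 39.4 MPa (tensile)

Equilibrium of a rigid end plate with no external load gives equal and opposite internal forces ±P in the two members. Since α_{titanium alloy} > α_{invar}, cooling drives the titanium alloy into tension and the invar into compression.
Setting the final lengths equal and cancelling L: (α₁ − α₂)ΔT = P/(A₁E₁) + P/(A₂E₂).
|α₁ − α₂|·ΔT = 7.8×10⁻⁶ × 102 = 0.0007956.
1/(A₁E₁) + 1/(A₂E₂) = 1/(255×146×10³) + 1/(400×106×10³) = 5.044×10⁻⁸ N⁻¹.
So P = 0.0007956 / 5.044×10⁻⁸ = 15.77 kN.
σ_{titanium alloy} = P/A₂ = 15770/400 = 39.43 MPa, tensile.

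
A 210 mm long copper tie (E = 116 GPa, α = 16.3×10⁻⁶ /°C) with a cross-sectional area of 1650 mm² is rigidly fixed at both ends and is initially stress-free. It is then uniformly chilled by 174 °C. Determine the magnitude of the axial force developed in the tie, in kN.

P ≈ 543 kN (tensile)

With zero net strain, σ = E·αΔT = 116 GPa × 16.3×10⁻⁶ × 174 = 329 MPa.
Then P = σA = 329 × 1650 mm² = 542.8 kN, tensile.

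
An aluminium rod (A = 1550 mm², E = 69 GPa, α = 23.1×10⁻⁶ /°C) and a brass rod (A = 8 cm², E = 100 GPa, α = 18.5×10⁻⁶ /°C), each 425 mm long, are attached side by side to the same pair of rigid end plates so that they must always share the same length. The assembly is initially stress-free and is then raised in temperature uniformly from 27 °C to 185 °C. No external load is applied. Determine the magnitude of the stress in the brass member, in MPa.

σ ≈ 41.6 MPa (tensile)

Equilibrium of a rigid end plate with no external load gives equal and opposite internal forces ±P in the two members. Since α_{aluminium} > α_{brass}, heating drives the aluminium into compression and the brass into tension.
Setting the final lengths equal and cancelling L: (α₁ − α₂)ΔT = P/(A₁E₁) + P/(A₂E₂).
|α₁ − α₂|·ΔT = 4.6×10⁻⁶ × 158 = 0.0007268.
1/(A₁E₁) + 1/(A₂E₂) = 1/(1550×69×10³) + 1/(800×100×10³) = 2.185×10⁻⁸ N⁻¹.
P = 0.0007268 / 2.185×10⁻⁸ = 33260 N = 33.26 kN.
σ_{brass} = P/A₂ = 33260/800 = 41.58 MPa, tensile.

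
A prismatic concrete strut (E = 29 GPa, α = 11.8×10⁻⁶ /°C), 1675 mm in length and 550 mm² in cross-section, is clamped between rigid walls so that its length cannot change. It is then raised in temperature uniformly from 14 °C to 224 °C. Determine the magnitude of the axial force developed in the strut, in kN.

P ≈ 39.5 kN (compressive)

With zero net strain, σ = E·αΔT = 29 GPa × 11.8×10⁻⁶ × 210 = 71.86 MPa.
Axial force P = σA = 71.86 × 550 = 39520 N = 39.52 kN, compressive.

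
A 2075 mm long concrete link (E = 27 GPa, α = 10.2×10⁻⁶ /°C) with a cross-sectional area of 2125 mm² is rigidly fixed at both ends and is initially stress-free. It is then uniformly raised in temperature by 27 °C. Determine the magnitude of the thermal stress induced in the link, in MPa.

σ ≈ 7.44 MPa (compressive)

Because both ends are immovable the net strain is zero, and the suppressed thermal strain is αΔT = 10.2×10⁻⁶ × 27 = 275.4×10⁻⁶.
Hence σ = E·αΔT = 27×10³ × 275.4×10⁻⁶ = 7.436 MPa, compressive.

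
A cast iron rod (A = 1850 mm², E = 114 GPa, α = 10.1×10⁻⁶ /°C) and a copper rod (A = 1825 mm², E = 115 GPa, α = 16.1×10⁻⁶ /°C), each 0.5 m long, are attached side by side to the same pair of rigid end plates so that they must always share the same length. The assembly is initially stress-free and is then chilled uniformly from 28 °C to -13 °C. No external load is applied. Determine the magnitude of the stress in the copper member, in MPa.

σ ≈ 14.2 MPa (tensile)

Equilibrium of a rigid end plate with no external load gives equal and opposite internal forces ±P in the two members. Since α_{copper} > α_{cast iron}, cooling drives the copper into tension and the cast iron into compression.
Equating the net (thermal + elastic) strains gives |α₁ − α₂|·ΔT = P·[1/(A₁E₁) + 1/(A₂E₂)].
|α₁ − α₂|·ΔT = 6×10⁻⁶ × 41 = 0.000246.
1/(A₁E₁) + 1/(A₂E₂) = 1/(1850×114×10³) + 1/(1825×115×10³) = 9.506×10⁻⁹ N⁻¹.
P = 0.000246 / 9.506×10⁻⁹ = 25880 N = 25.88 kN.
σ_{copper} = P/A₂ = 25880/1825 = 14.18 MPa, tensile.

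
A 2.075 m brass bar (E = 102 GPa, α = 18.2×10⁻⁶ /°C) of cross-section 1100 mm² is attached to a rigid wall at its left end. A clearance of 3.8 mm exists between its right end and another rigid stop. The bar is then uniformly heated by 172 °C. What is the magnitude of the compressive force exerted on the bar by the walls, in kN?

Free thermal elongation = αΔT L = 18.2×10⁻⁶ × 172 × 2075 = 6.496 mm.
This exceeds the 3.8 mm gap, so the wall pushes back. The portion of expansion that must be recovered elastically is δ_free − gap = 6.496 − 3.8 = 2.696 mm.
Compatibility: PL/(AE) = 2.696 mm, so σ = P/A = E × (2.696/2075) = 132.5 MPa.
Force on the wall = σA = 132.5 × 1100 mm² = 145.8 kN.

P ≈ 146 kN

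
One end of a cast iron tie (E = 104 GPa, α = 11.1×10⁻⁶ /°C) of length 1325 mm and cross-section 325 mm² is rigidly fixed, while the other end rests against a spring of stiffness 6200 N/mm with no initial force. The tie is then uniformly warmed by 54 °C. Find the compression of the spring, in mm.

δ ≈ 0.639 mm

Free thermal expansion: δ_free = αΔT L = 11.1×10⁻⁶ × 54 × 1325 = 0.7942 mm.
Let P be the compressive force at the spring. The tie shortens elastically by PL/(AE) and the spring compresses by P/k; together these equal δ_free.
P [ L/(AE) + 1/k ] = δ_free → P [ 1325/(325×104×10³) + 1/(6200) ] = 0.7942.
P = 0.7942 / 0.0002005 = 3961 N.
Spring compression = P/k = 3961/(6200) = 0.6389 mm.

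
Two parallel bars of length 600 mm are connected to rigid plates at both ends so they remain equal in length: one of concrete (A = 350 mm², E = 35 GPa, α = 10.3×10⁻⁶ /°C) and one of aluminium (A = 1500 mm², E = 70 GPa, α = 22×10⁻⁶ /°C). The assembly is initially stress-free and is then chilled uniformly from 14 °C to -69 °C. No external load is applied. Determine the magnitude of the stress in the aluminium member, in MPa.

The aluminium has the larger α, so on cooling it would change length more than the concrete if both were free. The rigid plates force a common final length, so the aluminium is put into tension and the concrete into compression, with equal and opposite forces P (no external load).
Compatibility of the two members (thermal + elastic change equal): (α₁ − α₂)ΔT = P·[1/(A₁E₁) + 1/(A₂E₂)].
|α₁ − α₂|·ΔT = 11.7×10⁻⁶ × 83 = 0.0009711.
1/(A₁E₁) + 1/(A₂E₂) = 1/(350×35×10³) + 1/(1500×70×10³) = 9.116×10⁻⁸ N⁻¹.
P = 0.0009711 / 9.116×10⁻⁸ = 10650 N = 10.65 kN.
σ_{aluminium} = P/A₂ = 10650/1500 = 7.102 MPa, tensile.

σ ≈ 7.1 MPa (tensile)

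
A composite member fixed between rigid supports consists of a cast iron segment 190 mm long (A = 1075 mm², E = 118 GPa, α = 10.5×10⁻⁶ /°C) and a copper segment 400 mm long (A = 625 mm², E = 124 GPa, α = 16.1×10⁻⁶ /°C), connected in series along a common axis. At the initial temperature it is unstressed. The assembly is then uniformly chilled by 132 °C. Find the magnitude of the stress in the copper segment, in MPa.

With the walls removed the bar would change length by δ_free = Σ αᵢΔT Lᵢ = 10.5×10⁻⁶×132×190 + 16.1×10⁻⁶×132×400 = 1.113 mm.
Since the ends are fixed, an axial force P builds up, equal in every segment, with P · Σ Lᵢ/(AᵢEᵢ) = δ_free.
The series flexibility is Σ Lᵢ/(AᵢEᵢ) = 190/(1075×118×10³) + 400/(625×124×10³) = 6.659×10⁻⁶ mm/N.
So P = 1.113 / 6.659×10⁻⁶ = 167.2 kN, tensile.
σ_{copper} = P / A = 167200 / 625 = 267.5 MPa.

σ ≈ 268 MPa (tensile)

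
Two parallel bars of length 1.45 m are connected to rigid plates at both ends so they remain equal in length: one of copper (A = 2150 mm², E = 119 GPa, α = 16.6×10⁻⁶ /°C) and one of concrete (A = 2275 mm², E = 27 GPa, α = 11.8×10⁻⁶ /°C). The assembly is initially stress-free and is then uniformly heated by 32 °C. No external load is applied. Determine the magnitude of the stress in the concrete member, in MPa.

σ ≈ 3.34 MPa (tensile)

The copper has the larger α, so on heating it would change length more than the concrete if both were free. The rigid plates force a common final length, so the copper is put into compression and the concrete into tension, with equal and opposite forces P (no external load).
Equating the net (thermal + elastic) strains gives |α₁ − α₂|·ΔT = P·[1/(A₁E₁) + 1/(A₂E₂)].
|α₁ − α₂|·ΔT = 4.8×10⁻⁶ × 32 = 0.0001536.
1/(A₁E₁) + 1/(A₂E₂) = 1/(2150×119×10³) + 1/(2275×27×10³) = 2.019×10⁻⁸ N⁻¹.
P = 0.0001536 / 2.019×10⁻⁸ = 7608 N = 7.608 kN.
σ_{concrete} = P/A₂ = 7608/2275 = 3.344 MPa, tensile.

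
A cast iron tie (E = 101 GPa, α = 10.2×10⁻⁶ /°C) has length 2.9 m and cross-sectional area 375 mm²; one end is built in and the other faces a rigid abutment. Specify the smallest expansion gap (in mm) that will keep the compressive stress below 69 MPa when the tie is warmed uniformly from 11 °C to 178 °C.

Free expansion if unrestrained: δ_free = αΔT L = 10.2×10⁻⁶ × 167 × 2900 = 4.94 mm.
A stress of 69 MPa corresponds to the wall pushing the tie back by σL/E = 69×2900/(101×10³) = 1.981 mm.
The gap must absorb the remainder: g_min = 4.94 − 1.981 = 2.959 mm.

g ≈ 2.96 mm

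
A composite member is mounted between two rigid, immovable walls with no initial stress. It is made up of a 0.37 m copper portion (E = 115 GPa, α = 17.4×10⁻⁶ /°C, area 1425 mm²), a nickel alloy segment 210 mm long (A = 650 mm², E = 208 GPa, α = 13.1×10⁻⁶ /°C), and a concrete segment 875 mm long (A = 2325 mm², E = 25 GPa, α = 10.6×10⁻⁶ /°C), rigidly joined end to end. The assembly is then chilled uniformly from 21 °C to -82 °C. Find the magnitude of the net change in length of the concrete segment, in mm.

|ΔL| ≈ 0.562 mm

With the walls removed the bar would change length by δ_free = Σ αᵢΔT Lᵢ = 17.4×10⁻⁶×103×370 + 13.1×10⁻⁶×103×210 + 10.6×10⁻⁶×103×875 = 1.902 mm.
Since the ends are fixed, an axial force P builds up, equal in every segment, with P · Σ Lᵢ/(AᵢEᵢ) = δ_free.
Σ Lᵢ/(AᵢEᵢ) = 370/(1425×115×10³) + 210/(650×208×10³) + 875/(2325×25×10³) = 1.886×10⁻⁵ mm/N.
So P = 1.902 / 1.886×10⁻⁵ = 100.8 kN, tensile.
For the concrete segment, free thermal change = 10.6×10⁻⁶×103×875 = 0.9553 mm and elastic change from P = 100800×875/(2325×25×10³) = 1.518 mm; these oppose, so the net change is 0.562 mm (segment lengthens).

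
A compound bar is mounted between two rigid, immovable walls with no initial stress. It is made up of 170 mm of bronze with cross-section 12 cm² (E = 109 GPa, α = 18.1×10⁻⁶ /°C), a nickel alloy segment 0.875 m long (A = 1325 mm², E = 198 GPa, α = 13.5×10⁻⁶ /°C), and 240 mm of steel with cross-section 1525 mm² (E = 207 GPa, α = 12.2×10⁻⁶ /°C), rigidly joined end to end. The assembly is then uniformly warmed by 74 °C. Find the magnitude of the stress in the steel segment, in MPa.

σ ≈ 160 MPa (compressive)

If the supports were absent, the total length change would be Σ αᵢΔT Lᵢ = 18.1×10⁻⁶×74×170 + 13.5×10⁻⁶×74×875 + 12.2×10⁻⁶×74×240 = 1.318 mm.
Since the ends are fixed, an axial force P builds up, equal in every segment, with P · Σ Lᵢ/(AᵢEᵢ) = δ_free.
The series flexibility is Σ Lᵢ/(AᵢEᵢ) = 170/(1200×109×10³) + 875/(1325×198×10³) + 240/(1525×207×10³) = 5.395×10⁻⁶ mm/N.
Hence P = δ_free / Σ(L/AE) = 1.318/5.395×10⁻⁶ = 244.4 kN (compressive).
σ_{steel} = P / A = 244400 / 1525 = 160.3 MPa.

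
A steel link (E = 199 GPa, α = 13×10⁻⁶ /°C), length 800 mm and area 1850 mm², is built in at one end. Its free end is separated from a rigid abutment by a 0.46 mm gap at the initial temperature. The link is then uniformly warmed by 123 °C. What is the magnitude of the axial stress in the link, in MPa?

σ ≈ 204 MPa (compressive)

If the wall were absent the link would grow by αΔT L = 13×10⁻⁶ × 123 × 800 = 1.279 mm.
After closing the 0.46 mm clearance, 1.279 − 0.46 = 0.8192 mm of expansion remains to be suppressed by the wall.
So σ = E(δ_free − g)/L = 199×10³ × 0.8192/800 = 203.8 MPa.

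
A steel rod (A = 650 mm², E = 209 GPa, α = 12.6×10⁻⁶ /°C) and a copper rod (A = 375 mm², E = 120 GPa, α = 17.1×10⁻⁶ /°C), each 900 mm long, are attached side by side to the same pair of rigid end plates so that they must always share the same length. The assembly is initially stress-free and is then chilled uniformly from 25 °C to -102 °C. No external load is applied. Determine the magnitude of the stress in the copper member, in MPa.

The copper has the larger α, so on cooling it would change length more than the steel if both were free. The rigid plates force a common final length, so the copper is put into tension and the steel into compression, with equal and opposite forces P (no external load).
Compatibility of the two members (thermal + elastic change equal): (α₁ − α₂)ΔT = P·[1/(A₁E₁) + 1/(A₂E₂)].
|α₁ − α₂|·ΔT = 4.5×10⁻⁶ × 127 = 0.0005715.
1/(A₁E₁) + 1/(A₂E₂) = 1/(650×209×10³) + 1/(375×120×10³) = 2.958×10⁻⁸ N⁻¹.
P = 0.0005715 / 2.958×10⁻⁸ = 19320 N = 19.32 kN.
σ_{copper} = P/A₂ = 19320/375 = 51.52 MPa, tensile.

σ ≈ 51.5 MPa (tensile)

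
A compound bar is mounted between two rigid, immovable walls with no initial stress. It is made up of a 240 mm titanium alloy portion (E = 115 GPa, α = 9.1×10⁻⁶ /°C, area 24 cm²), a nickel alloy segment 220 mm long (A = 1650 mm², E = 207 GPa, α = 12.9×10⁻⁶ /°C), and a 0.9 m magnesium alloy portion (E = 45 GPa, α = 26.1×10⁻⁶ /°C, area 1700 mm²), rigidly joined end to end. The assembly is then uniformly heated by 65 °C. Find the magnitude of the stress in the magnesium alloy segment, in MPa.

If the supports were absent, the total length change would be Σ αᵢΔT Lᵢ = 9.1×10⁻⁶×65×240 + 12.9×10⁻⁶×65×220 + 26.1×10⁻⁶×65×900 = 1.853 mm.
The walls prevent any net length change, so an axial force P (same in every segment) develops. Compatibility: P · Σ Lᵢ/(AᵢEᵢ) = δ_free.
Σ Lᵢ/(AᵢEᵢ) = 240/(2400×115×10³) + 220/(1650×207×10³) + 900/(1700×45×10³) = 1.328×10⁻⁵ mm/N.
So P = 1.853 / 1.328×10⁻⁵ = 139.6 kN, compressive.
σ_{magnesium alloy} = P / A = 139600 / 1700 = 82.1 MPa.

σ ≈ 82.1 MPa (compressive)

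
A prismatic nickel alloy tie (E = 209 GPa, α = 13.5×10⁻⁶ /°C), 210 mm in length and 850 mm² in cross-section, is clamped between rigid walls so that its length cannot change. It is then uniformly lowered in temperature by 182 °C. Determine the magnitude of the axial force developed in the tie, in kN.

P ≈ 436 kN (tensile)

The ends cannot move, so σ = EαΔT = 209×10³ × 13.5×10⁻⁶ × 182 = 513.5 MPa.
Axial force P = σA = 513.5 × 850 = 436500 N = 436.5 kN, tensile.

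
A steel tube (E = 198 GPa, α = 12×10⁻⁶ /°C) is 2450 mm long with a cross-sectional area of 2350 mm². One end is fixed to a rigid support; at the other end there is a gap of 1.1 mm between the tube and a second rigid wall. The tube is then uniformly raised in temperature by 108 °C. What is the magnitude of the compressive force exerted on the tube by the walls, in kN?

Free thermal elongation = αΔT L = 12×10⁻⁶ × 108 × 2450 = 3.175 mm.
The gap closes (δ_free > 1.1 mm) and the wall then resists a further 3.175 − 1.1 = 2.075 mm of expansion.
That suppressed elongation corresponds to σ = E·Δ/L = 198×10³ × 2.075/2450 = 167.7 MPa.
P = σA = 167.7 × 2350 = 394.1 kN.

P ≈ 394 kN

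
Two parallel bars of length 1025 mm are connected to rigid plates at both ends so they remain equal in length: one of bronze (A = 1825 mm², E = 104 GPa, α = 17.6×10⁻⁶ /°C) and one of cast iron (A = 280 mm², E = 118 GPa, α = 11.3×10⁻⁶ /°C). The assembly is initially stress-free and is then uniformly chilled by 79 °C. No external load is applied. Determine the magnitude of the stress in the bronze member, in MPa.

σ ≈ 7.67 MPa (tensile)

The bronze has the larger α, so on cooling it would change length more than the cast iron if both were free. The rigid plates force a common final length, so the bronze is put into tension and the cast iron into compression, with equal and opposite forces P (no external load).
Compatibility of the two members (thermal + elastic change equal): (α₁ − α₂)ΔT = P·[1/(A₁E₁) + 1/(A₂E₂)].
|α₁ − α₂|·ΔT = 6.3×10⁻⁶ × 79 = 0.0004977.
1/(A₁E₁) + 1/(A₂E₂) = 1/(1825×104×10³) + 1/(280×118×10³) = 3.554×10⁻⁸ N⁻¹.
So P = 0.0004977 / 3.554×10⁻⁸ = 14.01 kN.
σ_{bronze} = P/A₁ = 14010/1825 = 7.674 MPa, tensile.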